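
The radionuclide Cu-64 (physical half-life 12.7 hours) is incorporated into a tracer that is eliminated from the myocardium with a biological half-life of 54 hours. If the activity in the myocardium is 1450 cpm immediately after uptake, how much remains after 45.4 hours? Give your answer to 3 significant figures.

67.9 cpm

1/t_eff = 1/t_phys + 1/t_biol = 1/12.7 + 1/54 = 0.097259 per hour.
t_eff = 12.7 × 54 / (12.7 + 54) ≈ 10.282 hours.
Remaining = 1450 × (1/2)^(45.4/10.282) = 1450 × (1/2)^4.4155 ≈ 67.945 cpm.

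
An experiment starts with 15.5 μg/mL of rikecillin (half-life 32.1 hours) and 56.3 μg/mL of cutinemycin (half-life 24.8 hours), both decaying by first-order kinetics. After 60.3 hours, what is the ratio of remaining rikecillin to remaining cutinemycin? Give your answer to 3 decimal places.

rikecillin: 15.5 × (1/2)^(60.3/32.1) = 15.5 × (1/2)^1.8785 ≈ 4.2155 μg/mL.
cutinemycin: 56.3 × (1/2)^(60.3/24.8) = 56.3 × (1/2)^2.4315 ≈ 10.437 μg/mL.
Ratio ≈ 4.2155 / 10.437 ≈ 0.4039.

0.404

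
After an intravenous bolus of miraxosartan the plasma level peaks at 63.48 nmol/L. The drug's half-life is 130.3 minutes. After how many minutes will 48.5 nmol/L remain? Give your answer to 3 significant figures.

50.6 minutes

Fraction remaining = 48.5/63.48 ≈ 0.76402.
n = log₂(63.48/48.5) = ln(1.3089)/ln 2 ≈ 0.38832 half-lives.
t = n × t½ = 0.38832 × 130.3 ≈ 50.598 minutes.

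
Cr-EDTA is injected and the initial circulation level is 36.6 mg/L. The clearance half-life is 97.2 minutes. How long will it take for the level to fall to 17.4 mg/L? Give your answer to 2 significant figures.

100 minutes

Fraction remaining = 17.4/36.6 ≈ 0.47541.
n = log₂(36.6/17.4) = ln(2.1034)/ln 2 ≈ 1.0728 half-lives.
t = n × t½ = 1.0728 × 97.2 ≈ 104.27 minutes.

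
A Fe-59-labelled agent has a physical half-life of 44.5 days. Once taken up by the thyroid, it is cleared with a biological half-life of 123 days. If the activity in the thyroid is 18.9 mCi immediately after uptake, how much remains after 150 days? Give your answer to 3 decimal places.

1/t_eff = 1/t_phys + 1/t_biol = 1/44.5 + 1/123 = 0.030602 per day.
t_eff = 44.5 × 123 / (44.5 + 123) ≈ 32.678 days.
Remaining = 18.9 × (1/2)^(150/32.678) = 18.9 × (1/2)^4.5903 ≈ 0.78459 mCi.

0.785 mCi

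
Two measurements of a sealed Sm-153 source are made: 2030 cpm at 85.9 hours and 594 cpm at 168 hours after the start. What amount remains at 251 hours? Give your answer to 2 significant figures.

Over Δt = 168 − 85.9 = 82.1 hours, the level fell by a factor of 2030/594 ≈ 3.4175.
n = log₂(3.4175) ≈ 1.7729 half-lives, so t½ = 82.1/1.7729 ≈ 46.307 hours.
From t = 168 to t = 251: 594 × (1/2)^((251−168)/46.307) ≈ 171.49 cpm.

170 cpm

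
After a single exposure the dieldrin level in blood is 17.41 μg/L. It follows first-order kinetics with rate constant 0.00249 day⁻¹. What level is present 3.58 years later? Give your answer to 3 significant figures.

t½ = ln 2 / λ = 0.69315 / 0.00249 ≈ 278.37 days.
Convert the elapsed time: 3.58 years = 1306.7 days.
Number of half-lives: n = 1306.7/278.37 ≈ 4.6941.
Remaining = 17.41 × (1/2)^4.6941 = 17.41 × 0.038632 ≈ 0.67258 μg/L.

0.673 μg/L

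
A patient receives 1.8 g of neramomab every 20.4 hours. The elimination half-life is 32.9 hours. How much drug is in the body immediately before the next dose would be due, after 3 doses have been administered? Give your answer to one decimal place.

2.4 g

The 3 doses were given 61.2, 40.8, 20.4 hours ago.
Total = 1.8·(1/2)^(61.2/32.9) + 1.8·(1/2)^(40.8/32.9) + 1.8·(1/2)^(20.4/32.9)
      = 0.49579 + 0.76201 + 1.1712 ≈ 2.429 g.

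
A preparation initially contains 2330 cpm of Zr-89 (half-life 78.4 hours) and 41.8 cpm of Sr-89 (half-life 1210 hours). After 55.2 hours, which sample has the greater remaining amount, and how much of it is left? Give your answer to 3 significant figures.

Zr-89, 1430 cpm

Zr-89: 2330 × (1/2)^0.70408 ≈ 1430.2 cpm.
Sr-89: 41.8 × (1/2)^0.04562 ≈ 40.499 cpm.
Zr-89 has more remaining, at ≈ 1430.2 cpm.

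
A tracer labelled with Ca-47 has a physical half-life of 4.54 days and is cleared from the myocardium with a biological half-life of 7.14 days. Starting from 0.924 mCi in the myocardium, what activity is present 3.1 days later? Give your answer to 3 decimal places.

1/t_eff = 1/t_phys + 1/t_biol = 1/4.54 + 1/7.14 = 0.36032 per day.
t_eff = 4.54 × 7.14 / (4.54 + 7.14) ≈ 2.7753 days.
Remaining = 0.924 × (1/2)^(3.1/2.7753) = 0.924 × (1/2)^1.117 ≈ 0.42601 mCi.

0.426 mCi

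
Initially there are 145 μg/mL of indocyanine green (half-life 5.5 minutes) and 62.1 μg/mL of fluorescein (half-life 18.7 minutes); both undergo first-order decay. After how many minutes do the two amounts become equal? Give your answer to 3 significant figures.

Set 145·(1/2)^(t/5.5) = 62.1·(1/2)^(t/18.7).
Taking log₂: log₂(145/62.1) = t·(1/5.5 − 1/18.7).
log₂(2.3349) = 1.2234; 1/5.5 − 1/18.7 = 0.12834.
t = 1.2234 / 0.12834 ≈ 9.5322 minutes.

9.53 minutes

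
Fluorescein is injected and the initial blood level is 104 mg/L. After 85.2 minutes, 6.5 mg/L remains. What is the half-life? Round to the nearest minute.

21 minutes

A/A₀ = 6.5/104 ≈ 0.0625.
n = log₂(16) ≈ 4 half-lives elapsed in 85.2 minutes.
t½ = 85.2/4 ≈ 21.3 minutes.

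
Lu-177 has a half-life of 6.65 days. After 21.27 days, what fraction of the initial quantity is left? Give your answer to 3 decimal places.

0.109

n = 21.27/6.65 ≈ 3.1985 half-lives.
Fraction remaining = (1/2)^3.1985 ≈ 0.10893.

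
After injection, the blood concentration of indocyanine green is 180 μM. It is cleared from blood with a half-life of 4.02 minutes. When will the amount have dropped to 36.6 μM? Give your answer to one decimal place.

Fraction remaining = 36.6/180 ≈ 0.20333.
n = log₂(180/36.6) = ln(4.918)/ln 2 ≈ 2.2981 half-lives.
t = n × t½ = 2.2981 × 4.02 ≈ 9.2383 minutes.

9.2 minutes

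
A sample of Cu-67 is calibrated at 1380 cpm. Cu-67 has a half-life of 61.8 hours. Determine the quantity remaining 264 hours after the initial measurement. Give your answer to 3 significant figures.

71.4 cpm

Number of half-lives: n = 264/61.8 ≈ 4.2718.
Remaining = 1380 × (1/2)^4.2718 = 1380 × 0.051766 ≈ 71.437 cpm.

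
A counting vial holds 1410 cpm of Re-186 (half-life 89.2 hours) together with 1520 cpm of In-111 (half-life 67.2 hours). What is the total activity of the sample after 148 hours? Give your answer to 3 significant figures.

777 cpm

Re-186: 1410 × (1/2)^(148/89.2) = 1410 × (1/2)^1.6592 ≈ 446.43 cpm.
In-111: 1520 × (1/2)^(148/67.2) = 1520 × (1/2)^2.2024 ≈ 330.26 cpm.
Total = 446.43 + 330.26 ≈ 776.69 cpm.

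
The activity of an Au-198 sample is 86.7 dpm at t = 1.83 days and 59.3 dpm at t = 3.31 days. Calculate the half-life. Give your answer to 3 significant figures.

Over Δt = 3.31 − 1.83 = 1.48 days, the level fell by a factor of 86.7/59.3 ≈ 1.4621.
n = log₂(1.4621) ≈ 0.548 half-lives, so t½ = 1.48/0.548 ≈ 2.7007 days.

2.70 days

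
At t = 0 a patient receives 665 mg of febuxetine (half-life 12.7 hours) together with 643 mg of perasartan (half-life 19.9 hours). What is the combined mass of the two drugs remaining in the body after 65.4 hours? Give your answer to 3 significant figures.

84.6 mg

febuxetine: 665 × (1/2)^(65.4/12.7) = 665 × (1/2)^5.1496 ≈ 18.734 mg.
perasartan: 643 × (1/2)^(65.4/19.9) = 643 × (1/2)^3.2864 ≈ 65.902 mg.
Total = 18.734 + 65.902 ≈ 84.636 mg.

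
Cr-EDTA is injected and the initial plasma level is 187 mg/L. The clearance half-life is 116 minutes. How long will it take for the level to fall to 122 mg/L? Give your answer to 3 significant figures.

Fraction remaining = 122/187 ≈ 0.65241.
n = log₂(187/122) = ln(1.5328)/ln 2 ≈ 0.61616 half-lives.
t = n × t½ = 0.61616 × 116 ≈ 71.474 minutes.

71.5 minutes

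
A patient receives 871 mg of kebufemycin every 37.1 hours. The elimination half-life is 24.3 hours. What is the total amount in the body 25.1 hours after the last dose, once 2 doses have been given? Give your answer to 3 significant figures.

573 mg

The 2 doses were given 62.2, 25.1 hours ago.
Total = 871·(1/2)^(62.2/24.3) + 871·(1/2)^(25.1/24.3)
      = 147.73 + 425.67 ≈ 573.41 mg.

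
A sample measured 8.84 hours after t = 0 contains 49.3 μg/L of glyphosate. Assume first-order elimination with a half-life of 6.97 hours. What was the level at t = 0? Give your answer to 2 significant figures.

120 μg/L

Number of half-lives elapsed: n = 8.84/6.97 ≈ 1.2683.
A₀ = A × 2^n = 49.3 × 2^1.2683 = 49.3 × 2.4088 ≈ 118.75 μg/L.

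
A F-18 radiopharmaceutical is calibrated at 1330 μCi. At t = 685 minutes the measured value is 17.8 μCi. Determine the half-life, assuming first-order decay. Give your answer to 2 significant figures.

A/A₀ = 17.8/1330 ≈ 0.013383.
n = log₂(74.719) ≈ 6.2234 half-lives elapsed in 685 minutes.
t½ = 685/6.2234 ≈ 110.07 minutes.

110 minutes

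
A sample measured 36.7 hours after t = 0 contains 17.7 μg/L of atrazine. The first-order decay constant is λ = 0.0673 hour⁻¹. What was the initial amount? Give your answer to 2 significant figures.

210 μg/L

t½ = ln 2 / λ = 0.69315 / 0.0673 ≈ 10.299 hours.
Number of half-lives elapsed: n = 36.7/10.299 ≈ 3.5633.
A₀ = A × 2^n = 17.7 × 2^3.5633 = 17.7 × 11.821 ≈ 209.24 μg/L.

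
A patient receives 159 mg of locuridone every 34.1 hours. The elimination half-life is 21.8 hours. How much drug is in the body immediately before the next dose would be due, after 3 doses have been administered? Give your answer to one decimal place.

The 3 doses were given 102.3, 68.2, 34.1 hours ago.
Total = 159·(1/2)^(102.3/21.8) + 159·(1/2)^(68.2/21.8) + 159·(1/2)^(34.1/21.8)
      = 6.1484 + 18.182 + 53.768 ≈ 78.098 mg.

78.1 mg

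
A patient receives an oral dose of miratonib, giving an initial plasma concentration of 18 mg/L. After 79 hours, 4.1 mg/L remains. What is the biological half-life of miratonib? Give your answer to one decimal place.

37.0 hours

A/A₀ = 4.1/18 ≈ 0.22778.
n = log₂(4.3902) ≈ 2.1343 half-lives elapsed in 79 hours.
t½ = 79/2.1343 ≈ 37.014 hours.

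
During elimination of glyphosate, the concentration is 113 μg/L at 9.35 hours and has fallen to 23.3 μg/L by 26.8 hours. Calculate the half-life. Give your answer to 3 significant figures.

7.66 hours

Over Δt = 26.8 − 9.35 = 17.45 hours, the level fell by a factor of 113/23.3 ≈ 4.8498.
n = log₂(4.8498) ≈ 2.2779 half-lives, so t½ = 17.45/2.2779 ≈ 7.6605 hours.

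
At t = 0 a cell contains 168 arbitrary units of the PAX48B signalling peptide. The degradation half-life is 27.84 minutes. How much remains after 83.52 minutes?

21 arbitrary units

Elapsed time is 3 half-lives (83.52/27.84).
Each half-life halves the amount: 168 × (1/2)^3 = 168/8 = 21 arbitrary units.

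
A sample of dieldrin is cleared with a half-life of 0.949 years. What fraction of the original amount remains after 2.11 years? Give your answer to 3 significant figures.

n = 2.11/0.949 ≈ 2.2234 half-lives.
Fraction remaining = (1/2)^2.2234 ≈ 0.21414.

0.214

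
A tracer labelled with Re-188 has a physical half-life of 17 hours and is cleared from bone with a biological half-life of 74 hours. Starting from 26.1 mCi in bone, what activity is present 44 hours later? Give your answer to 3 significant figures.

1/t_eff = 1/t_phys + 1/t_biol = 1/17 + 1/74 = 0.072337 per hour.
t_eff = 17 × 74 / (17 + 74) ≈ 13.824 hours.
Remaining = 26.1 × (1/2)^(44/13.824) = 26.1 × (1/2)^3.1828 ≈ 2.8742 mCi.

2.87 mCi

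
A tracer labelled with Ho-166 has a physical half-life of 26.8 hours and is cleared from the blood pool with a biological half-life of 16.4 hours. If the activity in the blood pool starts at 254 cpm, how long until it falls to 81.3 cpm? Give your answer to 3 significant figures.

16.7 hours

1/t_eff = 1/t_phys + 1/t_biol = 1/26.8 + 1/16.4 = 0.098289 per hour.
t_eff = 26.8 × 16.4 / (26.8 + 16.4) ≈ 10.174 hours.
n = log₂(254/81.3) ≈ 1.6435; t = 1.6435 × 10.174 ≈ 16.721 hours.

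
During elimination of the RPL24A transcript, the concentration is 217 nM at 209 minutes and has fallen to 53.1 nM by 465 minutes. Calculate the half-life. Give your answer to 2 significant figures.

130 minutes

Over Δt = 465 − 209 = 256 minutes, the level fell by a factor of 217/53.1 ≈ 4.0866.
n = log₂(4.0866) ≈ 2.0309 half-lives, so t½ = 256/2.0309 ≈ 126.05 minutes.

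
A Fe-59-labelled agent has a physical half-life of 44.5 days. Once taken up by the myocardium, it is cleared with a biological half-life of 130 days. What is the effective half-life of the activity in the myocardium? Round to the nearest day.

1/t_eff = 1/t_phys + 1/t_biol = 1/44.5 + 1/130 = 0.030164 per day.
t_eff = 44.5 × 130 / (44.5 + 130) ≈ 33.152 days.

33 days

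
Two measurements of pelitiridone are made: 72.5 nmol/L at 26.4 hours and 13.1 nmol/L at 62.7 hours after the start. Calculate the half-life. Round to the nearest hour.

15 hours

Over Δt = 62.7 − 26.4 = 36.3 hours, the level fell by a factor of 72.5/13.1 ≈ 5.5344.
n = log₂(5.5344) ≈ 2.4684 half-lives, so t½ = 36.3/2.4684 ≈ 14.706 hours.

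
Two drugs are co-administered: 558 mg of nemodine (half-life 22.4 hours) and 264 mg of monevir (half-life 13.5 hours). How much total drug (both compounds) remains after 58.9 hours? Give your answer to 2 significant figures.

nemodine: 558 × (1/2)^(58.9/22.4) = 558 × (1/2)^2.6295 ≈ 90.175 mg.
monevir: 264 × (1/2)^(58.9/13.5) = 264 × (1/2)^4.363 ≈ 12.83 mg.
Total = 90.175 + 12.83 ≈ 103 mg.

100 mg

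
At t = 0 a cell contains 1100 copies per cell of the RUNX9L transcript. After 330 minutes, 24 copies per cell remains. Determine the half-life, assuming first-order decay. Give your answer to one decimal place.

A/A₀ = 24/1100 ≈ 0.021818.
n = log₂(45.833) ≈ 5.5183 half-lives elapsed in 330 minutes.
t½ = 330/5.5183 ≈ 59.801 minutes.

59.8 minutes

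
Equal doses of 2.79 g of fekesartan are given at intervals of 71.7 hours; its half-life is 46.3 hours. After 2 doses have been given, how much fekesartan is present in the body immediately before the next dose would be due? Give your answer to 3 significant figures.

The 2 doses were given 143.4, 71.7 hours ago.
Total = 2.79·(1/2)^(143.4/46.3) + 2.79·(1/2)^(71.7/46.3)
      = 0.32603 + 0.95374 ≈ 1.2798 g.

1.28 g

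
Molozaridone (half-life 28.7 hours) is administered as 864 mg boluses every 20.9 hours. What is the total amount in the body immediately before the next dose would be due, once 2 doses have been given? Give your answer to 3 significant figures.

836 mg

The 2 doses were given 41.8, 20.9 hours ago.
Total = 864·(1/2)^(41.8/28.7) + 864·(1/2)^(20.9/28.7)
      = 314.83 + 521.55 ≈ 836.38 mg.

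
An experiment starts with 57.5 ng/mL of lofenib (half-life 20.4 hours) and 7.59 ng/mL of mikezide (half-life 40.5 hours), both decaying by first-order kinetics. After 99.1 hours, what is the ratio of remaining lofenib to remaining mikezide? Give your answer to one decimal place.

lofenib: 57.5 × (1/2)^(99.1/20.4) = 57.5 × (1/2)^4.8578 ≈ 1.9829 ng/mL.
mikezide: 7.59 × (1/2)^(99.1/40.5) = 7.59 × (1/2)^2.4469 ≈ 1.392 ng/mL.
Ratio ≈ 1.9829 / 1.392 ≈ 1.4245.

1.4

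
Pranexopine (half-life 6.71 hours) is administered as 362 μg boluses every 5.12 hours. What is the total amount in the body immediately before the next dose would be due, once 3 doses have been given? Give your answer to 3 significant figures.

The 3 doses were given 15.36, 10.24, 5.12 hours ago.
Total = 362·(1/2)^(15.36/6.71) + 362·(1/2)^(10.24/6.71) + 362·(1/2)^(5.12/6.71)
      = 74.065 + 125.69 + 213.31 ≈ 413.07 μg.

413 μg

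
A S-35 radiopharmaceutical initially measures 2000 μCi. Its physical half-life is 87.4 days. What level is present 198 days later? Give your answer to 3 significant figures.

Number of half-lives: n = 198/87.4 ≈ 2.2654.
Remaining = 2000 × (1/2)^2.2654 = 2000 × 0.20799 ≈ 415.97 μCi.

416 μCi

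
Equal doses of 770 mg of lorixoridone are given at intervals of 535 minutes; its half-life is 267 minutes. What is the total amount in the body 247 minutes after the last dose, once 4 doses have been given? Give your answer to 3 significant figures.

538 mg

The 4 doses were given 1852, 1317, 782, 247 minutes ago.
Total = 770·(1/2)^(1852/267) + 770·(1/2)^(1317/267) + 770·(1/2)^(782/267) + 770·(1/2)^(247/267)
      = 6.2871 + 25.214 + 101.12 + 405.52 ≈ 538.13 mg.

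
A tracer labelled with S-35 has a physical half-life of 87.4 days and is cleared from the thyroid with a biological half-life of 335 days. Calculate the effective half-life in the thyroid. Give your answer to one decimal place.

1/t_eff = 1/t_phys + 1/t_biol = 1/87.4 + 1/335 = 0.014427 per day.
t_eff = 87.4 × 335 / (87.4 + 335) ≈ 69.316 days.

69.3 days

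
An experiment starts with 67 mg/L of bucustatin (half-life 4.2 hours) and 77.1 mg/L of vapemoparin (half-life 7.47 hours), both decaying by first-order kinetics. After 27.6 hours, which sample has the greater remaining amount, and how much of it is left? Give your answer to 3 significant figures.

bucustatin: 67 × (1/2)^6.5714 ≈ 0.70449 mg/L.
vapemoparin: 77.1 × (1/2)^3.6948 ≈ 5.9541 mg/L.
Vapemoparin has more remaining, at ≈ 5.9541 mg/L.

vapemoparin, 5.95 mg/L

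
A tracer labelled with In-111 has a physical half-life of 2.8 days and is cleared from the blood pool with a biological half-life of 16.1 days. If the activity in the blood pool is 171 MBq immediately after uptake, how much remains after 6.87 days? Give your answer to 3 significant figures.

1/t_eff = 1/t_phys + 1/t_biol = 1/2.8 + 1/16.1 = 0.41925 per day.
t_eff = 2.8 × 16.1 / (2.8 + 16.1) ≈ 2.3852 days.
Remaining = 171 × (1/2)^(6.87/2.3852) = 171 × (1/2)^2.8803 ≈ 23.224 MBq.

23.2 MBq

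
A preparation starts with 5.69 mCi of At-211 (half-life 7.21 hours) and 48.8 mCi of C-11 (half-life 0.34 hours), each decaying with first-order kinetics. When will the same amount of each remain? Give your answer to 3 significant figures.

Set 5.69·(1/2)^(t/7.21) = 48.8·(1/2)^(t/0.34).
Taking log₂: log₂(5.69/48.8) = t·(1/7.21 − 1/0.34).
log₂(0.1166) = -3.1004; 1/7.21 − 1/0.34 = -2.8025.
t = -3.1004 / -2.8025 ≈ 1.1063 hours.

1.11 hours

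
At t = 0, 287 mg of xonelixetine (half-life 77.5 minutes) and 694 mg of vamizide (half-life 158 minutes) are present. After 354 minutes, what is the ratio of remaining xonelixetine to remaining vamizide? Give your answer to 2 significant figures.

xonelixetine: 287 × (1/2)^(354/77.5) = 287 × (1/2)^4.5677 ≈ 12.102 mg.
vamizide: 694 × (1/2)^(354/158) = 694 × (1/2)^2.2405 ≈ 146.86 mg.
Ratio ≈ 12.102 / 146.86 ≈ 0.082405.

0.082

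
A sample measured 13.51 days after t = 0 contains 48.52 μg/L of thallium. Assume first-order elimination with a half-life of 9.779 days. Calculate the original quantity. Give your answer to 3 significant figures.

126 μg/L

Number of half-lives elapsed: n = 13.51/9.779 ≈ 1.3815.
A₀ = A × 2^n = 48.52 × 2^1.3815 = 48.52 × 2.6054 ≈ 126.42 μg/L.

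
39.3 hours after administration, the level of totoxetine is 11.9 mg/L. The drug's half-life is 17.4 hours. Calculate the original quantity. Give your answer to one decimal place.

56.9 mg/L

Number of half-lives elapsed: n = 39.3/17.4 ≈ 2.2586.
A₀ = A × 2^n = 11.9 × 2^2.2586 = 11.9 × 4.7853 ≈ 56.946 mg/L.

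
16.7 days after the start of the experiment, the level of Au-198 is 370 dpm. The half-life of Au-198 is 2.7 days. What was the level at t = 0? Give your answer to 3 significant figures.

Number of half-lives elapsed: n = 16.7/2.7 ≈ 6.1852.
A₀ = A × 2^n = 370 × 2^6.1852 = 370 × 72.766 ≈ 26923 dpm.

26900 dpm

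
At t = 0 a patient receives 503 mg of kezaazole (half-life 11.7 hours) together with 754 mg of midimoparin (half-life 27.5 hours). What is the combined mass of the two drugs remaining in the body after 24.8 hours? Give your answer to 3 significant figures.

kezaazole: 503 × (1/2)^(24.8/11.7) = 503 × (1/2)^2.1197 ≈ 115.74 mg.
midimoparin: 754 × (1/2)^(24.8/27.5) = 754 × (1/2)^0.90182 ≈ 403.55 mg.
Total = 115.74 + 403.55 ≈ 519.29 mg.

519 mg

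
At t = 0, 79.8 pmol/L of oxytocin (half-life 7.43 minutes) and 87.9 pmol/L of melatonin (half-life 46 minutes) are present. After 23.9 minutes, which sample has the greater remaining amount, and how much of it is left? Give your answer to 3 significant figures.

melatonin, 61.3 pmol/L

oxytocin: 79.8 × (1/2)^3.2167 ≈ 8.5839 pmol/L.
melatonin: 87.9 × (1/2)^0.51957 ≈ 61.317 pmol/L.
Melatonin has more remaining, at ≈ 61.317 pmol/L.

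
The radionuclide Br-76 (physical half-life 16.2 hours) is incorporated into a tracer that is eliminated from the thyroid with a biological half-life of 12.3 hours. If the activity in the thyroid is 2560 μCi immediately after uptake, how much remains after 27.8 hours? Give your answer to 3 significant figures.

163 μCi

1/t_eff = 1/t_phys + 1/t_biol = 1/16.2 + 1/12.3 = 0.14303 per hour.
t_eff = 16.2 × 12.3 / (16.2 + 12.3) ≈ 6.9916 hours.
Remaining = 2560 × (1/2)^(27.8/6.9916) = 2560 × (1/2)^3.9762 ≈ 162.66 μCi.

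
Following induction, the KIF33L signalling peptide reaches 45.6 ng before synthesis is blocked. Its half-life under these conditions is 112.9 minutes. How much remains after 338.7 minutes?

Elapsed time is 3 half-lives (338.7/112.9).
Each half-life halves the amount: 45.6 × (1/2)^3 = 45.6/8 = 5.7 ng.

5.7 ng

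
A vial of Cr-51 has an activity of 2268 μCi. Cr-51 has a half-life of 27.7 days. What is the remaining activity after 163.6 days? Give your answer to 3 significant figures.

37.8 μCi

Number of half-lives: n = 163.6/27.7 ≈ 5.9061.
Remaining = 2268 × (1/2)^5.9061 = 2268 × 0.016675 ≈ 37.82 μCi.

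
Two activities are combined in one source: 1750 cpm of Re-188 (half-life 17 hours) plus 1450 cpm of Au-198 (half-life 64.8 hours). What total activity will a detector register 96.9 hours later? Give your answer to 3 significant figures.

548 cpm

Re-188: 1750 × (1/2)^(96.9/17) = 1750 × (1/2)^5.7 ≈ 33.664 cpm.
Au-198: 1450 × (1/2)^(96.9/64.8) = 1450 × (1/2)^1.4954 ≈ 514.3 cpm.
Total = 33.664 + 514.3 ≈ 547.96 cpm.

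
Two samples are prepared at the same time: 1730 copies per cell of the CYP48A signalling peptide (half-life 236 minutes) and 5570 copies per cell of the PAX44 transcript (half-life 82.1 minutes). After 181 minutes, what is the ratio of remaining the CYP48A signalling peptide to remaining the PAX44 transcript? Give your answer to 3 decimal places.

CYP48A signalling peptide: 1730 × (1/2)^(181/236) = 1730 × (1/2)^0.76695 ≈ 1016.6 copies per cell.
PAX44 transcript: 5570 × (1/2)^(181/82.1) = 5570 × (1/2)^2.2046 ≈ 1208.4 copies per cell.
Ratio ≈ 1016.6 / 1208.4 ≈ 0.84135.

0.841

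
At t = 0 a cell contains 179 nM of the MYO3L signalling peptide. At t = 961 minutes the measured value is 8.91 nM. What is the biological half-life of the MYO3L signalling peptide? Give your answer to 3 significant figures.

A/A₀ = 8.91/179 ≈ 0.049777.
n = log₂(20.09) ≈ 4.3284 half-lives elapsed in 961 minutes.
t½ = 961/4.3284 ≈ 222.02 minutes.

222 minutes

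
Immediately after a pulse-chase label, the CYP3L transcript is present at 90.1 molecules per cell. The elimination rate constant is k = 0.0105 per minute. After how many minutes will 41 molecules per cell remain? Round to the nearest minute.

t½ = ln 2 / k = 0.69315 / 0.0105 ≈ 66.014 minutes.
Fraction remaining = 41/90.1 ≈ 0.45505.
n = log₂(90.1/41) = ln(2.1976)/ln 2 ≈ 1.1359 half-lives.
t = n × t½ = 1.1359 × 66.014 ≈ 74.986 minutes.

75 minutes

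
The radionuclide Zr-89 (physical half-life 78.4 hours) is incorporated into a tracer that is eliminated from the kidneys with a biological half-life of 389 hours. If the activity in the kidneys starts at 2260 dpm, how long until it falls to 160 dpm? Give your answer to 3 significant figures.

249 hours

1/t_eff = 1/t_phys + 1/t_biol = 1/78.4 + 1/389 = 0.015326 per hour.
t_eff = 78.4 × 389 / (78.4 + 389) ≈ 65.249 hours.
n = log₂(2260/160) ≈ 3.8202; t = 3.8202 × 65.249 ≈ 249.26 hours.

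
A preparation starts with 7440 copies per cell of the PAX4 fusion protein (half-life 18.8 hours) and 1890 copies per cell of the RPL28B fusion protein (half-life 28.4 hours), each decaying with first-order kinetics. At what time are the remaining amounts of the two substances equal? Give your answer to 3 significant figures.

Set 7440·(1/2)^(t/18.8) = 1890·(1/2)^(t/28.4).
Taking log₂: log₂(7440/1890) = t·(1/18.8 − 1/28.4).
log₂(3.9365) = 1.9769; 1/18.8 − 1/28.4 = 0.01798.
t = 1.9769 / 0.01798 ≈ 109.95 hours.

110 hours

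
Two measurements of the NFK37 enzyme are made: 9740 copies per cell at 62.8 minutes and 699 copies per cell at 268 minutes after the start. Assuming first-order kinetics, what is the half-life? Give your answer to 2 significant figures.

Over Δt = 268 − 62.8 = 205.2 minutes, the level fell by a factor of 9740/699 ≈ 13.934.
n = log₂(13.934) ≈ 3.8006 half-lives, so t½ = 205.2/3.8006 ≈ 53.992 minutes.

54 minutes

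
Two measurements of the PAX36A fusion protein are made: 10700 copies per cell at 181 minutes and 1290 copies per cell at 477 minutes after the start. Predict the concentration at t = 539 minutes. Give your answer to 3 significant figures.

828 copies per cell

Over Δt = 477 − 181 = 296 minutes, the level fell by a factor of 10700/1290 ≈ 8.2946.
n = log₂(8.2946) ≈ 3.0522 half-lives, so t½ = 296/3.0522 ≈ 96.98 minutes.
From t = 477 to t = 539: 1290 × (1/2)^((539−477)/96.98) ≈ 828.21 copies per cell.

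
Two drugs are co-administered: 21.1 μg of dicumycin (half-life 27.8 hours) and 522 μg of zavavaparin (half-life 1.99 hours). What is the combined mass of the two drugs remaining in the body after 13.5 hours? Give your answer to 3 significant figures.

dicumycin: 21.1 × (1/2)^(13.5/27.8) = 21.1 × (1/2)^0.48561 ≈ 15.069 μg.
zavavaparin: 522 × (1/2)^(13.5/1.99) = 522 × (1/2)^6.7839 ≈ 4.737 μg.
Total = 15.069 + 4.737 ≈ 19.807 μg.

19.8 μg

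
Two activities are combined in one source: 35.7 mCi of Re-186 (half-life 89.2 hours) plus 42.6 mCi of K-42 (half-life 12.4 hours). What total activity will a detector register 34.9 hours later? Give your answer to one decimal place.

Re-186: 35.7 × (1/2)^(34.9/89.2) = 35.7 × (1/2)^0.39126 ≈ 27.22 mCi.
K-42: 42.6 × (1/2)^(34.9/12.4) = 42.6 × (1/2)^2.8145 ≈ 6.0556 mCi.
Total = 27.22 + 6.0556 ≈ 33.276 mCi.

33.3 mCi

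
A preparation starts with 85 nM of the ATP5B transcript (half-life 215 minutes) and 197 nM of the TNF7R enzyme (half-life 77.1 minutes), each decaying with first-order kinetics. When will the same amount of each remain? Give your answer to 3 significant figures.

Set 85·(1/2)^(t/215) = 197·(1/2)^(t/77.1).
Taking log₂: log₂(85/197) = t·(1/215 − 1/77.1).
log₂(0.43147) = -1.2127; 1/215 − 1/77.1 = -0.008319.
t = -1.2127 / -0.008319 ≈ 145.77 minutes.

146 minutes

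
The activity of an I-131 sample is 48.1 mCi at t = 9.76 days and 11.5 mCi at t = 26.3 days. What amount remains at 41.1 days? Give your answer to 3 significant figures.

Over Δt = 26.3 − 9.76 = 16.54 days, the level fell by a factor of 48.1/11.5 ≈ 4.1826.
n = log₂(4.1826) ≈ 2.0644 half-lives, so t½ = 16.54/2.0644 ≈ 8.012 days.
From t = 26.3 to t = 41.1: 11.5 × (1/2)^((41.1−26.3)/8.012) ≈ 3.1961 mCi.

3.20 mCi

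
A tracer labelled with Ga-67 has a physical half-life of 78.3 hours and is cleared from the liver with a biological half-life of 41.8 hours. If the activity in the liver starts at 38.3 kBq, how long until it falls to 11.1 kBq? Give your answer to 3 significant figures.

48.7 hours

1/t_eff = 1/t_phys + 1/t_biol = 1/78.3 + 1/41.8 = 0.036695 per hour.
t_eff = 78.3 × 41.8 / (78.3 + 41.8) ≈ 27.252 hours.
n = log₂(38.3/11.1) ≈ 1.7868; t = 1.7868 × 27.252 ≈ 48.693 hours.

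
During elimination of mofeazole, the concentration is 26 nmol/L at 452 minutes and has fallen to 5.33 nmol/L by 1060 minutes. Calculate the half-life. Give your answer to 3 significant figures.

Over Δt = 1060 − 452 = 608 minutes, the level fell by a factor of 26/5.33 ≈ 4.878.
n = log₂(4.878) ≈ 2.2863 half-lives, so t½ = 608/2.2863 ≈ 265.93 minutes.

266 minutes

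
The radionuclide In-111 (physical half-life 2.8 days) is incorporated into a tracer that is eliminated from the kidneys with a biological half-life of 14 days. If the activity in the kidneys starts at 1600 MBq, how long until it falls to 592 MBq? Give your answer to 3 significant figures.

1/t_eff = 1/t_phys + 1/t_biol = 1/2.8 + 1/14 = 0.42857 per day.
t_eff = 2.8 × 14 / (2.8 + 14) ≈ 2.3333 days.
n = log₂(1600/592) ≈ 1.4344; t = 1.4344 × 2.3333 ≈ 3.3469 days.

3.35 days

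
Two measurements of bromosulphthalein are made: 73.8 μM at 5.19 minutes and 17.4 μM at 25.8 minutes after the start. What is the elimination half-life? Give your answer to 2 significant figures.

9.9 minutes

Over Δt = 25.8 − 5.19 = 20.61 minutes, the level fell by a factor of 73.8/17.4 ≈ 4.2414.
n = log₂(4.2414) ≈ 2.0845 half-lives, so t½ = 20.61/2.0845 ≈ 9.8871 minutes.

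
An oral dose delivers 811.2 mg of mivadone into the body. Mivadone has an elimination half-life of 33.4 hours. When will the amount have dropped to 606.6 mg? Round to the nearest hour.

14 hours

Fraction remaining = 606.6/811.2 ≈ 0.74778.
n = log₂(811.2/606.6) = ln(1.3373)/ln 2 ≈ 0.41931 half-lives.
t = n × t½ = 0.41931 × 33.4 ≈ 14.005 hours.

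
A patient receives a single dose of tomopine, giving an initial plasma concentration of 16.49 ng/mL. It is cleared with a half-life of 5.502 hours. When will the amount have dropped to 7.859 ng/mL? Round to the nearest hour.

Fraction remaining = 7.859/16.49 ≈ 0.47659.
n = log₂(16.49/7.859) = ln(2.0982)/ln 2 ≈ 1.0692 half-lives.
t = n × t½ = 1.0692 × 5.502 ≈ 5.8826 hours.

6 hours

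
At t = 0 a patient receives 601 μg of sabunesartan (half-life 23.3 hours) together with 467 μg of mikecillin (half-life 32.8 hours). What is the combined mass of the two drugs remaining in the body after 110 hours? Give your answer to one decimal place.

68.5 μg

sabunesartan: 601 × (1/2)^(110/23.3) = 601 × (1/2)^4.721 ≈ 22.788 μg.
mikecillin: 467 × (1/2)^(110/32.8) = 467 × (1/2)^3.3537 ≈ 45.684 μg.
Total = 22.788 + 45.684 ≈ 68.472 μg.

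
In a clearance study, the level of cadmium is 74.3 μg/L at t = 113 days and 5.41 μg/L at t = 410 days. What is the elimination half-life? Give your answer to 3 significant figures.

Over Δt = 410 − 113 = 297 days, the level fell by a factor of 74.3/5.41 ≈ 13.734.
n = log₂(13.734) ≈ 3.7797 half-lives, so t½ = 297/3.7797 ≈ 78.578 days.

78.6 days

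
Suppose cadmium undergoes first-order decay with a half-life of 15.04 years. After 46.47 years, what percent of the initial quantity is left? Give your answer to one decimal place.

n = 46.47/15.04 ≈ 3.0898 half-lives.
Fraction remaining = (1/2)^3.0898 ≈ 0.11746, i.e. 11.746%.

11.7%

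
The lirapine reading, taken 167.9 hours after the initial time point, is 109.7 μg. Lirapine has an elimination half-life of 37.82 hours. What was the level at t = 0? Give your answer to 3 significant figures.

2380 μg

Number of half-lives elapsed: n = 167.9/37.82 ≈ 4.4395.
A₀ = A × 2^n = 109.7 × 2^4.4395 = 109.7 × 21.697 ≈ 2380.2 μg.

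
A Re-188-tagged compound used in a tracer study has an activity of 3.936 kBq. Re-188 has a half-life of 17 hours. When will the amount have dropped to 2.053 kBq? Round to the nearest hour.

Fraction remaining = 2.053/3.936 ≈ 0.5216.
n = log₂(3.936/2.053) = ln(1.9172)/ln 2 ≈ 0.939 half-lives.
t = n × t½ = 0.939 × 17 ≈ 15.963 hours.

16 hours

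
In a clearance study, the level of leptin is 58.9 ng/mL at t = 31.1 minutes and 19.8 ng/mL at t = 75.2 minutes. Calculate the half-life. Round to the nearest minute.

28 minutes

Over Δt = 75.2 − 31.1 = 44.1 minutes, the level fell by a factor of 58.9/19.8 ≈ 2.9747.
n = log₂(2.9747) ≈ 1.5728 half-lives, so t½ = 44.1/1.5728 ≈ 28.04 minutes.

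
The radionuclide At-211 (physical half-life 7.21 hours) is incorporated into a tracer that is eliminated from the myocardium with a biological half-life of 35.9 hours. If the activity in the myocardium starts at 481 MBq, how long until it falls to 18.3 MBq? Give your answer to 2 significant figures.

28 hours

1/t_eff = 1/t_phys + 1/t_biol = 1/7.21 + 1/35.9 = 0.16655 per hour.
t_eff = 7.21 × 35.9 / (7.21 + 35.9) ≈ 6.0042 hours.
n = log₂(481/18.3) ≈ 4.7161; t = 4.7161 × 6.0042 ≈ 28.316 hours.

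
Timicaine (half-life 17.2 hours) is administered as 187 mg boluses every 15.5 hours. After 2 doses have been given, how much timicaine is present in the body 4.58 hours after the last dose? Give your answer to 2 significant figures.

240 mg

The 2 doses were given 20.08, 4.58 hours ago.
Total = 187·(1/2)^(20.08/17.2) + 187·(1/2)^(4.58/17.2)
      = 83.254 + 155.48 ≈ 238.74 mg.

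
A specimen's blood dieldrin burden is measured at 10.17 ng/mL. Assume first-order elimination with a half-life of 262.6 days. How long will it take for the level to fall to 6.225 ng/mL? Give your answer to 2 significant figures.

Fraction remaining = 6.225/10.17 ≈ 0.61209.
n = log₂(10.17/6.225) = ln(1.6337)/ln 2 ≈ 0.70817 half-lives.
t = n × t½ = 0.70817 × 262.6 ≈ 185.97 days.

190 days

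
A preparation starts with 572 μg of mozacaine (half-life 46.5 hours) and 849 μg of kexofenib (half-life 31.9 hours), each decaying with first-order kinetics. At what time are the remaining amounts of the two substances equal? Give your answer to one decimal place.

57.9 hours

Set 572·(1/2)^(t/46.5) = 849·(1/2)^(t/31.9).
Taking log₂: log₂(572/849) = t·(1/46.5 − 1/31.9).
log₂(0.67373) = -0.56975; 1/46.5 − 1/31.9 = -0.0098426.
t = -0.56975 / -0.0098426 ≈ 57.886 hours.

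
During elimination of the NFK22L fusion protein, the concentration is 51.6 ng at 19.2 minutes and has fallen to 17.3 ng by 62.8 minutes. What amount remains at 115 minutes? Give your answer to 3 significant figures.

4.68 ng

Over Δt = 62.8 − 19.2 = 43.6 minutes, the level fell by a factor of 51.6/17.3 ≈ 2.9827.
n = log₂(2.9827) ≈ 1.5766 half-lives, so t½ = 43.6/1.5766 ≈ 27.654 minutes.
From t = 62.8 to t = 115: 17.3 × (1/2)^((115−62.8)/27.654) ≈ 4.6755 ng.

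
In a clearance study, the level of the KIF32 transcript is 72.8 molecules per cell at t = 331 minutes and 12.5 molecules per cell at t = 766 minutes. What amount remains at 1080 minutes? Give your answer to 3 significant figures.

Over Δt = 766 − 331 = 435 minutes, the level fell by a factor of 72.8/12.5 ≈ 5.824.
n = log₂(5.824) ≈ 2.542 half-lives, so t½ = 435/2.542 ≈ 171.12 minutes.
From t = 766 to t = 1080: 12.5 × (1/2)^((1080−766)/171.12) ≈ 3.5038 molecules per cell.

3.50 molecules per cell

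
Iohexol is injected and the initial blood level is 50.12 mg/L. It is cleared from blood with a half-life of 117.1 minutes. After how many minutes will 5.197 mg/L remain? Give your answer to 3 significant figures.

383 minutes

Fraction remaining = 5.197/50.12 ≈ 0.10369.
n = log₂(50.12/5.197) = ln(9.644)/ln 2 ≈ 3.2696 half-lives.
t = n × t½ = 3.2696 × 117.1 ≈ 382.87 minutes.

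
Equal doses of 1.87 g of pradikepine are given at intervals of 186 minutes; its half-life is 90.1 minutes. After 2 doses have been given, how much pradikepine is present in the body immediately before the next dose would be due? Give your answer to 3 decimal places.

The 2 doses were given 372, 186 minutes ago.
Total = 1.87·(1/2)^(372/90.1) + 1.87·(1/2)^(186/90.1)
      = 0.1069 + 0.4471 ≈ 0.554 g.

0.554 g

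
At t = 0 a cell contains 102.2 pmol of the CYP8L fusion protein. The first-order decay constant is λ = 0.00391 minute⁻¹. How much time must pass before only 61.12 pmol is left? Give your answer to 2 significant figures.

t½ = ln 2 / λ = 0.69315 / 0.00391 ≈ 177.28 minutes.
Fraction remaining = 61.12/102.2 ≈ 0.59804.
n = log₂(102.2/61.12) = ln(1.6721)/ln 2 ≈ 0.74168 half-lives.
t = n × t½ = 0.74168 × 177.28 ≈ 131.48 minutes.

130 minutes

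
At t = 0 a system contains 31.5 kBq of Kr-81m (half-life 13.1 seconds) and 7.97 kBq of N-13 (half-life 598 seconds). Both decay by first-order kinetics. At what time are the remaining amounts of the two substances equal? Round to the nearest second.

Set 31.5·(1/2)^(t/13.1) = 7.97·(1/2)^(t/598).
Taking log₂: log₂(31.5/7.97) = t·(1/13.1 − 1/598).
log₂(3.9523) = 1.9827; 1/13.1 − 1/598 = 0.074664.
t = 1.9827 / 0.074664 ≈ 26.555 seconds.

27 seconds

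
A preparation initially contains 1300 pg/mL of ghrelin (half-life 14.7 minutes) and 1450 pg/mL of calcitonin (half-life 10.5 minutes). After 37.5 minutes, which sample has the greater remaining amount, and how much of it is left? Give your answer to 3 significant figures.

ghrelin, 222 pg/mL

ghrelin: 1300 × (1/2)^2.551 ≈ 221.82 pg/mL.
calcitonin: 1450 × (1/2)^3.5714 ≈ 121.97 pg/mL.
Ghrelin has more remaining, at ≈ 221.82 pg/mL.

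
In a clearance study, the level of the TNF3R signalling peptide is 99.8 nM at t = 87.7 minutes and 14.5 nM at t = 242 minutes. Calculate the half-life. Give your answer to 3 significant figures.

Over Δt = 242 − 87.7 = 154.3 minutes, the level fell by a factor of 99.8/14.5 ≈ 6.8828.
n = log₂(6.8828) ≈ 2.783 half-lives, so t½ = 154.3/2.783 ≈ 55.444 minutes.

55.4 minutes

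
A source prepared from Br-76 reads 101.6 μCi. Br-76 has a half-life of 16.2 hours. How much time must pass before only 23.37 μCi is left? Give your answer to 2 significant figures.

Fraction remaining = 23.37/101.6 ≈ 0.23002.
n = log₂(101.6/23.37) = ln(4.3475)/ln 2 ≈ 2.1202 half-lives.
t = n × t½ = 2.1202 × 16.2 ≈ 34.347 hours.

34 hours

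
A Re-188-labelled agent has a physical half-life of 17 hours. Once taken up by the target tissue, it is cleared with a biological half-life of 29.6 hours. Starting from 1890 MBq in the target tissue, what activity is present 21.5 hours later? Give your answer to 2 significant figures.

480 MBq

1/t_eff = 1/t_phys + 1/t_biol = 1/17 + 1/29.6 = 0.092607 per hour.
t_eff = 17 × 29.6 / (17 + 29.6) ≈ 10.798 hours.
Remaining = 1890 × (1/2)^(21.5/10.798) = 1890 × (1/2)^1.9911 ≈ 475.44 MBq.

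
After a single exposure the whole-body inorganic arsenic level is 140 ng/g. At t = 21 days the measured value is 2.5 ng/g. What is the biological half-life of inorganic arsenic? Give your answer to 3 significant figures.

3.62 days

A/A₀ = 2.5/140 ≈ 0.017857.
n = log₂(56) ≈ 5.8074 half-lives elapsed in 21 days.
t½ = 21/5.8074 ≈ 3.6161 days.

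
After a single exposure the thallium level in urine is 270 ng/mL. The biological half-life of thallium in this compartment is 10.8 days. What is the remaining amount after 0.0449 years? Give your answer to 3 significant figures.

Convert the elapsed time: 0.0449 years = 16.3885 days.
Number of half-lives: n = 16.3885/10.8 ≈ 1.5175.
Remaining = 270 × (1/2)^1.5175 = 270 × 0.3493 ≈ 94.312 ng/mL.

94.3 ng/mL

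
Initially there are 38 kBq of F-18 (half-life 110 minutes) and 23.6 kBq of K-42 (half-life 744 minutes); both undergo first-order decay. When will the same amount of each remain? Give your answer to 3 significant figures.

88.7 minutes

Set 38·(1/2)^(t/110) = 23.6·(1/2)^(t/744).
Taking log₂: log₂(38/23.6) = t·(1/110 − 1/744).
log₂(1.6102) = 0.68721; 1/110 − 1/744 = 0.0077468.
t = 0.68721 / 0.0077468 ≈ 88.709 minutes.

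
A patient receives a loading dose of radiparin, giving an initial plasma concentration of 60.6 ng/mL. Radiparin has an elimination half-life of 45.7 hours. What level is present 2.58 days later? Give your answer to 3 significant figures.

Convert the elapsed time: 2.58 days = 61.92 hours.
Number of half-lives: n = 61.92/45.7 ≈ 1.3549.
Remaining = 60.6 × (1/2)^1.3549 = 60.6 × 0.39096 ≈ 23.692 ng/mL.

23.7 ng/mL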